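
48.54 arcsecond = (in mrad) 0.2353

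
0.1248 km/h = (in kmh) 0.1248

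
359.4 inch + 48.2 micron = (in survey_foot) 29.95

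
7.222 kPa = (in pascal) 7222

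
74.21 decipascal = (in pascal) 7.421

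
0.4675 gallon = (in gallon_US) 0.4675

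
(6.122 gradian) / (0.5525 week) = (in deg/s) 1.649e-05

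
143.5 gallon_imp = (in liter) 652.4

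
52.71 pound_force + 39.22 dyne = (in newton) 234.5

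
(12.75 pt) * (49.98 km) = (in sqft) 2420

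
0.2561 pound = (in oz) 4.098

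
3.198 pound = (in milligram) 1.451e+06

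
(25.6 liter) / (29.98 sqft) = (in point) 26.05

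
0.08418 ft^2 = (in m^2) 0.007821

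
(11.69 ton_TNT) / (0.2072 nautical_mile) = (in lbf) 2.865e+07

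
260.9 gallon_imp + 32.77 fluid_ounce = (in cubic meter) 1.187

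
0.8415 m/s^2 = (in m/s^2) 0.8415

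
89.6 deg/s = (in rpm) 14.93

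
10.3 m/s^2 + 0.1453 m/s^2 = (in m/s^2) 10.45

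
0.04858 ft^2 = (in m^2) 0.004513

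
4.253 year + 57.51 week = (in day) 1955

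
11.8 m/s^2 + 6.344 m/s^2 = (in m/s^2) 18.14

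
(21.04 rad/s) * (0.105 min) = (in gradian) 8439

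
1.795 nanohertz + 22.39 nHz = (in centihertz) 2.419e-06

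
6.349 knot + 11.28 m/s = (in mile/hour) 32.54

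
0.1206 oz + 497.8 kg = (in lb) 1097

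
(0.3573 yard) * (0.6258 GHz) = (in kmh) 7.36e+08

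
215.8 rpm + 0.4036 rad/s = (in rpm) 219.7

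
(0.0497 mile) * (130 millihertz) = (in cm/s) 1040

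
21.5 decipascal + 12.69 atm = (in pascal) 1.286e+06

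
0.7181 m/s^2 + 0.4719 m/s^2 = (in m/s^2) 1.19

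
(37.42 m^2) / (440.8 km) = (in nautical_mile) 4.584e-08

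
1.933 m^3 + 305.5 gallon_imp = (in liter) 3322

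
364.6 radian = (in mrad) 3.646e+05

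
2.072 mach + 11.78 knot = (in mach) 2.09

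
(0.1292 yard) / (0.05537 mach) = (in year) 1.987e-10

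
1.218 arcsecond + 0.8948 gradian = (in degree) 0.8057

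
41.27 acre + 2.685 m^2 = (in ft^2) 1.798e+06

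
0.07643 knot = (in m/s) 0.03932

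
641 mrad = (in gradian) 40.81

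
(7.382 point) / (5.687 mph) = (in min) 1.707e-05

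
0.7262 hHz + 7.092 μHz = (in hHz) 0.7262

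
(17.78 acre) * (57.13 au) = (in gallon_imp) 1.353e+20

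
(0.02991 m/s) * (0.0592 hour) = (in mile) 0.003961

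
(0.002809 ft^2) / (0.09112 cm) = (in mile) 0.000178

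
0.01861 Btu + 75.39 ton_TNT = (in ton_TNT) 75.39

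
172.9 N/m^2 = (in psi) 0.02508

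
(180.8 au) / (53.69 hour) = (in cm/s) 1.399e+10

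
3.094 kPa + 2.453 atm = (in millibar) 2516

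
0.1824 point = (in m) 6.435e-05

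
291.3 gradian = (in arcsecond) 9.438e+05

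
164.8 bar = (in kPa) 1.648e+04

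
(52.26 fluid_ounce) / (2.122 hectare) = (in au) 4.869e-19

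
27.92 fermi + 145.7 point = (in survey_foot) 0.1686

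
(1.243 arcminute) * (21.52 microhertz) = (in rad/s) 7.781e-09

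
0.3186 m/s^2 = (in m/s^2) 0.3186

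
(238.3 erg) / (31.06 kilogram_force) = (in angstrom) 782.4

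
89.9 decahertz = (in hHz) 8.99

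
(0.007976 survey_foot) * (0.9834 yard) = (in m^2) 0.002186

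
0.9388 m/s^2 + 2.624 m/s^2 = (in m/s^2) 3.563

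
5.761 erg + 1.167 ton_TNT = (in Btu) 4.628e+06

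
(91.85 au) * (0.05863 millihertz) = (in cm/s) 8.056e+10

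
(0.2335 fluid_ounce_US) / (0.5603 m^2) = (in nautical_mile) 6.655e-09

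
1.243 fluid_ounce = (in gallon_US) 0.009711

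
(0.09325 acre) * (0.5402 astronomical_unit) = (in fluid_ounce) 1.031e+18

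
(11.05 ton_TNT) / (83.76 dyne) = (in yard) 6.036e+13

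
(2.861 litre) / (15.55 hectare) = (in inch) 7.244e-07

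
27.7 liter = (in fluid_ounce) 936.6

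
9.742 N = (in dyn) 9.742e+05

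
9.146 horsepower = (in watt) 6820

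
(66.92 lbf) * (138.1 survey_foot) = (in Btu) 11.88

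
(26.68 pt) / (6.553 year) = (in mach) 1.338e-13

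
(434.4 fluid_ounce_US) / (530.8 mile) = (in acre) 3.716e-12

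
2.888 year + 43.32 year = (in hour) 4.048e+05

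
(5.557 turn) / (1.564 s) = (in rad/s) 22.32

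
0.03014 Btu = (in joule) 31.8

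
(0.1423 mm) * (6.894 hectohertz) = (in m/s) 0.0981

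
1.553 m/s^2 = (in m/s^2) 1.553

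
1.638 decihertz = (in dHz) 1.638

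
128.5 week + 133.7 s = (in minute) 1.295e+06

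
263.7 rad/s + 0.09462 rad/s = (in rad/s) 263.8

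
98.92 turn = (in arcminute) 2.137e+06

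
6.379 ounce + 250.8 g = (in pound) 0.9516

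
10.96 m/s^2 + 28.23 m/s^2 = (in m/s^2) 39.19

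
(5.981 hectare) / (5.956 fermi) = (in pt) 2.847e+22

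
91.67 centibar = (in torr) 687.6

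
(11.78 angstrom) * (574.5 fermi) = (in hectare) 6.768e-26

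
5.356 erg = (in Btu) 5.077e-10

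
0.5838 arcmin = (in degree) 0.00973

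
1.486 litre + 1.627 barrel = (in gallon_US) 68.73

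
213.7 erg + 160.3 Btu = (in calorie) 4.042e+04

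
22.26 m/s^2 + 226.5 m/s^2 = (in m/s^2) 248.8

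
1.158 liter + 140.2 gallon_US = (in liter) 531.9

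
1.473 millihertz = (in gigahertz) 1.473e-12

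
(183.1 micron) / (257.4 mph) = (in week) 2.631e-12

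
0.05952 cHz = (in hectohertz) 5.952e-06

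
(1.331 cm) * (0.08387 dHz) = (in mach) 3.278e-07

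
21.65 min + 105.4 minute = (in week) 0.0126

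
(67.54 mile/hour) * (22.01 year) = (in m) 2.096e+10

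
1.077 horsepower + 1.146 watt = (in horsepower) 1.079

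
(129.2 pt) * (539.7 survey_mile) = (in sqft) 4.261e+05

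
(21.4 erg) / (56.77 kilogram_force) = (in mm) 3.844e-06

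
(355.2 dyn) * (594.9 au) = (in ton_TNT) 75.55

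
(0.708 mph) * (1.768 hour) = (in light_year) 2.129e-13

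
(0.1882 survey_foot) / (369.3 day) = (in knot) 3.495e-09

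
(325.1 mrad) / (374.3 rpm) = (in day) 9.6e-08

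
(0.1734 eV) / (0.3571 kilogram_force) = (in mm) 7.933e-18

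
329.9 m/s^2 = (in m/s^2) 329.9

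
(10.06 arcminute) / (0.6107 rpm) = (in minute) 0.0007626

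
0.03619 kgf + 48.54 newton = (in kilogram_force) 4.986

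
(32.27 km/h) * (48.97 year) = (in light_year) 1.463e-06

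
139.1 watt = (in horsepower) 0.1865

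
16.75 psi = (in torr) 866.2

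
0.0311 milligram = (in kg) 3.11e-08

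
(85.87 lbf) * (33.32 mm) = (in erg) 1.273e+08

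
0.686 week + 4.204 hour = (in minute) 7167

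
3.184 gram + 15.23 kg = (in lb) 33.58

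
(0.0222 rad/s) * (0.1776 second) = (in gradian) 0.251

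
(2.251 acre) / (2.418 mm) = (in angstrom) 3.767e+16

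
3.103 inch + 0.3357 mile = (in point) 1.532e+06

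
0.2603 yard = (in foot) 0.7809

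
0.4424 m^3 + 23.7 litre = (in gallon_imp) 102.5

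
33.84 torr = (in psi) 0.6544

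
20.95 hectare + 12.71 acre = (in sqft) 2.809e+06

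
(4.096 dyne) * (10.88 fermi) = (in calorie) 1.065e-19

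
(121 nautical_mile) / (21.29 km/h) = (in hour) 10.53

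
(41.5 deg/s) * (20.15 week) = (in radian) 8.827e+06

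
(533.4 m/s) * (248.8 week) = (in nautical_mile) 4.334e+07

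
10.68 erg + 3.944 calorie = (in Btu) 0.01564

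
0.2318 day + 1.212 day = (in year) 0.003956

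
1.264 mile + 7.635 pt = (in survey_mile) 1.264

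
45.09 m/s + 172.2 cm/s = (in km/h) 168.5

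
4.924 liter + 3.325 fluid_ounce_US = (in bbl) 0.03159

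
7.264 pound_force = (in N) 32.31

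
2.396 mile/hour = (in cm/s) 107.1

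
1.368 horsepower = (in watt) 1020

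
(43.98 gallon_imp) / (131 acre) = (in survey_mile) 2.343e-10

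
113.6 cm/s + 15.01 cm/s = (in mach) 0.003777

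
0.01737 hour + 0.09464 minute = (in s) 68.21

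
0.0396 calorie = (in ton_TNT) 3.96e-11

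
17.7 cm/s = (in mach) 0.0005198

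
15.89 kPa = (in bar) 0.1589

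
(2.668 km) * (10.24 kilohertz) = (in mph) 6.111e+07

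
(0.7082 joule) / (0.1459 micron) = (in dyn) 4.854e+11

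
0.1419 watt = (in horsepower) 0.0001903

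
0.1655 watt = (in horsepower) 0.0002219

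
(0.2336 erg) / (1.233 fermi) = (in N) 1.895e+07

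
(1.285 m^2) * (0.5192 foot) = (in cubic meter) 0.2034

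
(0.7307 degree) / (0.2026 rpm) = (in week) 9.939e-07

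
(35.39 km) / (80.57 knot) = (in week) 0.001412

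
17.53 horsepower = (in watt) 1.307e+04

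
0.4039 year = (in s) 1.274e+07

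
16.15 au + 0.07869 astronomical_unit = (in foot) 7.965e+12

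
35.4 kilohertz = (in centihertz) 3.54e+06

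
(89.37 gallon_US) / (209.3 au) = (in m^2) 1.08e-14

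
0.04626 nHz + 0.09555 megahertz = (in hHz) 955.5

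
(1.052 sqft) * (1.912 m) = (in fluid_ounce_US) 6319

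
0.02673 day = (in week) 0.003819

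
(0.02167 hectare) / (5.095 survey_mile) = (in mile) 1.642e-05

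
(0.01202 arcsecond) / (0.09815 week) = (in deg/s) 5.625e-11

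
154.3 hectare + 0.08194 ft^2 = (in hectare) 154.3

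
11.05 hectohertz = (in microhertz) 1.105e+09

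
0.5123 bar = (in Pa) 5.123e+04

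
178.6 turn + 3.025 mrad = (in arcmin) 3.858e+06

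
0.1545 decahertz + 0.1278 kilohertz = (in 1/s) 129.3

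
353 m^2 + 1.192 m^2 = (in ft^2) 3812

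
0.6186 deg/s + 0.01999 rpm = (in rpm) 0.1231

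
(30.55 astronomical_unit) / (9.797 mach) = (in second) 1.37e+09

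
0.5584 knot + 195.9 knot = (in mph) 226.1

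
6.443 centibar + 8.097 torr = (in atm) 0.07424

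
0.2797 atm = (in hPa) 283.4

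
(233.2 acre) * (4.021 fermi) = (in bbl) 2.387e-08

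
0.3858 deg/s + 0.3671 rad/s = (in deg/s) 21.42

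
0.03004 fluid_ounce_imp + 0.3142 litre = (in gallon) 0.08323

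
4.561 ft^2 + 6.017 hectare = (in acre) 14.87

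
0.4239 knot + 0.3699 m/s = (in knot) 1.143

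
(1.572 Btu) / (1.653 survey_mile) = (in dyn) 6.235e+04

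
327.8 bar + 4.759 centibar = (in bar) 327.8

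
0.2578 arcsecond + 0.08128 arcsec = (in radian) 1.644e-06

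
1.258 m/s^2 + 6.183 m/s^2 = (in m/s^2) 7.441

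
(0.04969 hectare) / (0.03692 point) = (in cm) 3.815e+09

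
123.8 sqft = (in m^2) 11.5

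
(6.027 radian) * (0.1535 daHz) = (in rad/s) 9.251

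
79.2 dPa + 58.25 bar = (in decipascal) 5.825e+07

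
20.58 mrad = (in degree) 1.179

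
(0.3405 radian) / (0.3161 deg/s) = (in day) 0.0007143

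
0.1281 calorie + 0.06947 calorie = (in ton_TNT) 1.976e-10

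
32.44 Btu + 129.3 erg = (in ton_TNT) 8.18e-06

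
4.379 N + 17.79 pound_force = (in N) 83.51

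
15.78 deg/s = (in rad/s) 0.2754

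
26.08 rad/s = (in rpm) 249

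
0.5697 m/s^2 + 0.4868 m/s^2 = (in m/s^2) 1.056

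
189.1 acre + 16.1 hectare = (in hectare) 92.63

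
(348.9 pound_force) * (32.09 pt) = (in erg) 1.757e+08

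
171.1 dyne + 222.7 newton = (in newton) 222.7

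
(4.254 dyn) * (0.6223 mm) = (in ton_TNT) 6.327e-18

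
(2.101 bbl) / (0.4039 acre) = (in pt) 0.5793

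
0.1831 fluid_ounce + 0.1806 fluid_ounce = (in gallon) 0.002841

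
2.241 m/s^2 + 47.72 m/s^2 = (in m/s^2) 49.96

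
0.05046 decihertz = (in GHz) 5.046e-12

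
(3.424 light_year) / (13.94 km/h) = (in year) 2.653e+08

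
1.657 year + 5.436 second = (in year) 1.657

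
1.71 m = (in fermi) 1.71e+15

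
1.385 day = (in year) 0.003795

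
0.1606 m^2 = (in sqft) 1.729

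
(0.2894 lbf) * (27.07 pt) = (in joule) 0.01229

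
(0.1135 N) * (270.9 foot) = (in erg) 9.372e+07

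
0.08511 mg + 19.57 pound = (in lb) 19.57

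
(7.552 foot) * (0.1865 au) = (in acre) 1.587e+07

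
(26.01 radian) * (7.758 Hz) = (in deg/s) 1.156e+04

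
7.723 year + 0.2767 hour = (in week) 402.7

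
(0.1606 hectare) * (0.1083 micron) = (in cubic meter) 0.0001739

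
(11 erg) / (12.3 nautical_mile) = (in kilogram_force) 4.924e-12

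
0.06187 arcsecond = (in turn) 4.774e-08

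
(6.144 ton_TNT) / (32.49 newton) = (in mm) 7.912e+11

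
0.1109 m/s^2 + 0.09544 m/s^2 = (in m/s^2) 0.2063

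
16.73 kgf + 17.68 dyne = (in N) 164.1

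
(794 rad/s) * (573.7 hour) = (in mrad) 1.64e+12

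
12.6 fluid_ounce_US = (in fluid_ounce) 12.6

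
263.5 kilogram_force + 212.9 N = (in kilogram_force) 285.2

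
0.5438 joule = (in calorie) 0.13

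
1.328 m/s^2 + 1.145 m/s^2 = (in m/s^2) 2.473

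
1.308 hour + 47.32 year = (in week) 2467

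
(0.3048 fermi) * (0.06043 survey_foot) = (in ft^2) 6.043e-17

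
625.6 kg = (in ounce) 2.207e+04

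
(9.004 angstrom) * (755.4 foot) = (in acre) 5.123e-11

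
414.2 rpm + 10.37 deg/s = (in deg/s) 2496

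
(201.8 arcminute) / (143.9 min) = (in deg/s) 0.0003895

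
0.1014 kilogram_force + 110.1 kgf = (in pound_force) 243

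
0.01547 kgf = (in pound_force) 0.03411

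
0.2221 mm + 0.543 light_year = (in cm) 5.137e+17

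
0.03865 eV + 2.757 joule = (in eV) 1.721e+19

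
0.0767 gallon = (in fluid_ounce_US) 9.818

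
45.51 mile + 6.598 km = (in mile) 49.61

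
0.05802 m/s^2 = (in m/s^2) 0.05802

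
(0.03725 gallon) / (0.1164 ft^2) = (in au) 8.716e-14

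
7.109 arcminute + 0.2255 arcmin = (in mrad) 2.134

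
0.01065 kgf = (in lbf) 0.02348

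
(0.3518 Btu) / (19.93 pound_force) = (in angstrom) 4.187e+10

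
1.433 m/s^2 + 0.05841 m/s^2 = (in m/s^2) 1.491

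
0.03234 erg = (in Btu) 3.065e-12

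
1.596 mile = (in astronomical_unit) 1.717e-08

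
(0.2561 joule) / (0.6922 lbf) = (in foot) 0.2729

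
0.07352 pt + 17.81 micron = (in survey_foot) 0.0001435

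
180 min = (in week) 0.01786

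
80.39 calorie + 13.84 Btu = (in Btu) 14.16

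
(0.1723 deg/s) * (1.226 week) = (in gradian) 1.42e+05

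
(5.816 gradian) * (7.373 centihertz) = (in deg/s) 0.3859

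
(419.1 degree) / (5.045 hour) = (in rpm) 0.003846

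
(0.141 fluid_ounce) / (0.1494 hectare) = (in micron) 0.002791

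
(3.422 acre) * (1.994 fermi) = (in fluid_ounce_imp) 9.719e-07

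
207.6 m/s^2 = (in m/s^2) 207.6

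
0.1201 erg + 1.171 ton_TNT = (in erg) 4.899e+16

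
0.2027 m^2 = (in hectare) 2.027e-05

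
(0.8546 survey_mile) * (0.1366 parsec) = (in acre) 1.433e+15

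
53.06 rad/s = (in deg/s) 3040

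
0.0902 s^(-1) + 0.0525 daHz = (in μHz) 6.152e+05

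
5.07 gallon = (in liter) 19.19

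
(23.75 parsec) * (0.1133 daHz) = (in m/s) 8.303e+17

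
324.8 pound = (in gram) 1.473e+05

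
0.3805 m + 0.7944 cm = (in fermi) 3.884e+14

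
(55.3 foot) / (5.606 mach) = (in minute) 0.0001472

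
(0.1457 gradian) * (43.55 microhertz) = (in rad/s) 9.967e-08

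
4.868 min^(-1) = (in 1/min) 4.868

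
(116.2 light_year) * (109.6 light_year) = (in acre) 2.817e+32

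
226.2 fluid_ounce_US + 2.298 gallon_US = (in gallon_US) 4.065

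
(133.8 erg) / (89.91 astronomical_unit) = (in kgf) 1.014e-19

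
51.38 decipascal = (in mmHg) 0.03854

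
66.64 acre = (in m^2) 2.697e+05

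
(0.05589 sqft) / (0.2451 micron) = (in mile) 13.16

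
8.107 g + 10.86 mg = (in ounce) 0.2863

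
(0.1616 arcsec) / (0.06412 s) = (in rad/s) 1.222e-05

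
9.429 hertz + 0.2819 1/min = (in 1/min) 566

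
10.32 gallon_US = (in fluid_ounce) 1321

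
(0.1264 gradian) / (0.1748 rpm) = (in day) 1.255e-06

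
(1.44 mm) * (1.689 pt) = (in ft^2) 9.236e-06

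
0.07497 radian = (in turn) 0.01193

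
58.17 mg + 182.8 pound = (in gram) 8.292e+04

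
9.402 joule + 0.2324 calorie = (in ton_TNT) 2.48e-09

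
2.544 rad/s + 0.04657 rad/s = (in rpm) 24.74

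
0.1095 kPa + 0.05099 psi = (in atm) 0.00455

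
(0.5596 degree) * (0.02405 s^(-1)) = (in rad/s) 0.0002349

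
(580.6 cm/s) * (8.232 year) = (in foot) 4.945e+09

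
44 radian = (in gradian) 2801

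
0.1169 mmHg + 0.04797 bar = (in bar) 0.04813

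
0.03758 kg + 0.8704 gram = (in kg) 0.03845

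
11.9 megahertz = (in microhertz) 1.19e+13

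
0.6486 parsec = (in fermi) 2.001e+31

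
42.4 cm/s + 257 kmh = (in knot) 139.6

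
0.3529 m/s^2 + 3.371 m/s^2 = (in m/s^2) 3.724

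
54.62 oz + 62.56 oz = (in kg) 3.322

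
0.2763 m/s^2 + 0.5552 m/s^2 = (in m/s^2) 0.8315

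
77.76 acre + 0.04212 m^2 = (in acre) 77.76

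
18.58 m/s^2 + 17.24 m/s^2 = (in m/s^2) 35.82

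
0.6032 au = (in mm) 9.024e+13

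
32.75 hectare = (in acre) 80.93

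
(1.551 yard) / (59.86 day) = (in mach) 8.053e-10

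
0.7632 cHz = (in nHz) 7.632e+06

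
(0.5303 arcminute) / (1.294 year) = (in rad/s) 3.78e-12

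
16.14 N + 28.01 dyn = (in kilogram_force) 1.646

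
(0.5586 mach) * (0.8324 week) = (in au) 0.0006401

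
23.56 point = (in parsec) 2.694e-19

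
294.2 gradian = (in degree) 264.8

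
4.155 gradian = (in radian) 0.06527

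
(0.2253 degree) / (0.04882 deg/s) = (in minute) 0.07692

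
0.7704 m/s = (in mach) 0.002263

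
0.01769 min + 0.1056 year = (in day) 38.54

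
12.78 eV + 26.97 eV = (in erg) 6.369e-11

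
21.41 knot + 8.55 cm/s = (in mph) 24.83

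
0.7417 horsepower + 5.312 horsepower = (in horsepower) 6.054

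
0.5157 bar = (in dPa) 5.157e+05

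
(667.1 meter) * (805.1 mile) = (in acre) 2.136e+05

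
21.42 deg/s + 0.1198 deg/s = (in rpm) 3.59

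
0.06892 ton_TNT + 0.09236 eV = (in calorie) 6.892e+07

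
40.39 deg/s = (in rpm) 6.732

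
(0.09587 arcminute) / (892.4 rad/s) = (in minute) 5.208e-10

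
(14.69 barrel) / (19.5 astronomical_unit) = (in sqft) 8.618e-12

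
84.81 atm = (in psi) 1246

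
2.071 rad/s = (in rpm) 19.78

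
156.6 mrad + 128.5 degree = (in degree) 137.5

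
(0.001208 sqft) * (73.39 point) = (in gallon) 0.0007676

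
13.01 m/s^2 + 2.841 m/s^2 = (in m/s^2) 15.85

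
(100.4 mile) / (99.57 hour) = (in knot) 0.8762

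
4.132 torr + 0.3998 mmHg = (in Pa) 604.2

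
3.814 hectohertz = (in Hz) 381.4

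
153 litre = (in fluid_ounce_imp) 5385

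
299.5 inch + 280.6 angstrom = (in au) 5.085e-11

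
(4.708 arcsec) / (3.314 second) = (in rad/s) 6.887e-06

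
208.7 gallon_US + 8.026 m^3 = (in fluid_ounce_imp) 3.103e+05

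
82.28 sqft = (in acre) 0.001889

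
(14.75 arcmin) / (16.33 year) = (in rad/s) 8.332e-12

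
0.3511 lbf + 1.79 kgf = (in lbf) 4.297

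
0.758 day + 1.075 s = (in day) 0.758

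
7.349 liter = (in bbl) 0.04622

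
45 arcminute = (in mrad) 13.09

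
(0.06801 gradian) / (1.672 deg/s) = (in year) 1.161e-09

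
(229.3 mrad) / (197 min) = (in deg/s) 0.001111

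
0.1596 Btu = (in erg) 1.684e+09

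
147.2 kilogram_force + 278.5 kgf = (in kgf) 425.7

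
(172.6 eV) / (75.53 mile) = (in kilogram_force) 2.32e-23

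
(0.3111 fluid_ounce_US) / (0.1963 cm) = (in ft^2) 0.05045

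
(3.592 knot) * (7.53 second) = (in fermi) 1.391e+16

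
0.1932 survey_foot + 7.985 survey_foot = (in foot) 8.178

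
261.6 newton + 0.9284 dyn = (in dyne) 2.616e+07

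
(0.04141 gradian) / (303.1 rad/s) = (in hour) 5.961e-10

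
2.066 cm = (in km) 2.066e-05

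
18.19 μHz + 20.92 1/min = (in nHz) 3.487e+08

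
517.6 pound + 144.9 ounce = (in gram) 2.389e+05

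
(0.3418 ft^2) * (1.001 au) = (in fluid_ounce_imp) 1.674e+14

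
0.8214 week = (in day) 5.75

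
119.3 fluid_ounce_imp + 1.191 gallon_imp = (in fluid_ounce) 297.7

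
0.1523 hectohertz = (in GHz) 1.523e-08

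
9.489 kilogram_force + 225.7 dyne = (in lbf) 20.92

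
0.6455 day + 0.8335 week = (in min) 9331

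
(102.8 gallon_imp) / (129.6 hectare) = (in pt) 0.001022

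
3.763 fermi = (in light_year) 3.977e-31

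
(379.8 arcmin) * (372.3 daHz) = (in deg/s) 2.357e+04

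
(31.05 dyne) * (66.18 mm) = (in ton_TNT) 4.911e-15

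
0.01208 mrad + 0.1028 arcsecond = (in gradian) 0.0008008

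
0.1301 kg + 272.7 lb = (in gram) 1.238e+05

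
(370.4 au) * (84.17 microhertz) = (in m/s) 4.664e+09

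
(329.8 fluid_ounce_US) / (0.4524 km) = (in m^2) 2.156e-05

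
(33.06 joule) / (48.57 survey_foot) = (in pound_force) 0.502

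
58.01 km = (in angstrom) 5.801e+14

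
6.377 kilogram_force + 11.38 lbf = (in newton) 113.2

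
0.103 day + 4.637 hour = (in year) 0.0008115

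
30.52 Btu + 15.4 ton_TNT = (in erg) 6.443e+17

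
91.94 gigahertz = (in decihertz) 9.194e+11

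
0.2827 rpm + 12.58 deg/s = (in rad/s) 0.2492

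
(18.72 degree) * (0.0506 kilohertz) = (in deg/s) 947.2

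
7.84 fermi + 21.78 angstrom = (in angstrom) 21.78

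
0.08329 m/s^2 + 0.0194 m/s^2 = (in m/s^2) 0.1027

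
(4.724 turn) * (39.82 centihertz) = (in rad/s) 11.82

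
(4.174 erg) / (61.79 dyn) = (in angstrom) 6.755e+06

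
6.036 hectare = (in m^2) 6.036e+04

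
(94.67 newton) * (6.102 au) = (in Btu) 8.191e+10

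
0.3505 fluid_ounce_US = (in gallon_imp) 0.00228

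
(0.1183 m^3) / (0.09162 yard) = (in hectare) 0.0001412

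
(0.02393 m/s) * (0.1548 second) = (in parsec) 1.201e-19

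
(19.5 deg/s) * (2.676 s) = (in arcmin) 3131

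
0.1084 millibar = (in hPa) 0.1084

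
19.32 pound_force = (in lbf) 19.32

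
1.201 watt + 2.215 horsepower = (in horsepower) 2.217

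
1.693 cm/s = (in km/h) 0.06095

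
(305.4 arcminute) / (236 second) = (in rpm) 0.003595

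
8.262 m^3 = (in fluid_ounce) 2.794e+05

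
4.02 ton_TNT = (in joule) 1.682e+10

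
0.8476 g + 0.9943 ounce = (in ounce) 1.024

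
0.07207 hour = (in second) 259.5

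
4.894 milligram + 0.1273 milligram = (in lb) 1.107e-05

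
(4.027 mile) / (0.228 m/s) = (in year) 0.0009013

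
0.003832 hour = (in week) 2.281e-05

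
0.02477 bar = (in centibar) 2.477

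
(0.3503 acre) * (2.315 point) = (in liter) 1158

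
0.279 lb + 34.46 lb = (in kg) 15.76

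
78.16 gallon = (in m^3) 0.2959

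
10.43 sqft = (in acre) 0.0002394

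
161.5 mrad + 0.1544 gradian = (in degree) 9.392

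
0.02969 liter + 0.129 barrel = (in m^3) 0.02054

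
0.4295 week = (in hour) 72.16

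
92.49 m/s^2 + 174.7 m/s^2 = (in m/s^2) 267.2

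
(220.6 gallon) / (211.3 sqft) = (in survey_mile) 2.643e-05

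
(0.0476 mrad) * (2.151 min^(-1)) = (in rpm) 1.63e-05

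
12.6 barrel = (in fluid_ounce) 6.774e+04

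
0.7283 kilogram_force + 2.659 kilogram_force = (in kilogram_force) 3.387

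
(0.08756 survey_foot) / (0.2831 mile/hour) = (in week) 3.487e-07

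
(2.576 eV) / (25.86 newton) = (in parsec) 5.172e-37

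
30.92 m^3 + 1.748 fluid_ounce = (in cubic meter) 30.92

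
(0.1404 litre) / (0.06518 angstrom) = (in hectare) 2154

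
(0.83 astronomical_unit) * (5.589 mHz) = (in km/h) 2.498e+09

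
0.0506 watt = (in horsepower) 6.786e-05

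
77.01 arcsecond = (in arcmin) 1.284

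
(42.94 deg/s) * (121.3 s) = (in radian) 90.91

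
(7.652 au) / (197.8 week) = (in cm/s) 9.569e+05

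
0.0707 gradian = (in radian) 0.001111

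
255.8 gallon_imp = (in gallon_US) 307.2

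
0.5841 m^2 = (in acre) 0.0001443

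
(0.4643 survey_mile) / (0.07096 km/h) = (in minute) 631.8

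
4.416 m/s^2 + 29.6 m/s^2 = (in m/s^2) 34.02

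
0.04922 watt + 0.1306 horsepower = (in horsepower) 0.1307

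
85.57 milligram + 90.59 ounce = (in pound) 5.662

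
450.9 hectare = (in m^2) 4.509e+06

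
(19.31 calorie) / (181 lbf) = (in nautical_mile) 5.418e-05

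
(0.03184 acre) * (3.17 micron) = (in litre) 0.4085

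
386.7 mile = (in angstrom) 6.223e+15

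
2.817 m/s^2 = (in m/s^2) 2.817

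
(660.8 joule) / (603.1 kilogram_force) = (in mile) 6.942e-05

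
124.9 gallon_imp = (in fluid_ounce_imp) 1.998e+04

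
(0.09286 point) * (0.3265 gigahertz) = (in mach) 31.41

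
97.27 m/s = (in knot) 189.1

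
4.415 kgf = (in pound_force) 9.733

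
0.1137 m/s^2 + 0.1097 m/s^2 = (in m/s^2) 0.2234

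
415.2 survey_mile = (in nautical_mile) 360.8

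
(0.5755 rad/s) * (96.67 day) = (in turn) 7.65e+05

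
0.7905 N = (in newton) 0.7905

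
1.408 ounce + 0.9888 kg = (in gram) 1029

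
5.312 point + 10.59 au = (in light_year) 0.0001675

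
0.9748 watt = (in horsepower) 0.001307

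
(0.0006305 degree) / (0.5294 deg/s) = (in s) 0.001191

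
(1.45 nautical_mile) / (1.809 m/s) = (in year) 4.707e-05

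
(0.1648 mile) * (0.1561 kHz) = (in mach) 121.6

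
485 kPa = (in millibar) 4850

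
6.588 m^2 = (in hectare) 0.0006588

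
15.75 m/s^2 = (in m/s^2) 15.75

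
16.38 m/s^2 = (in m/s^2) 16.38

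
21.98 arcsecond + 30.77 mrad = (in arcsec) 6369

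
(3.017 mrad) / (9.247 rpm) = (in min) 5.193e-05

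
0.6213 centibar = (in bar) 0.006213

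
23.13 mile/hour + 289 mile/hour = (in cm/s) 1.395e+04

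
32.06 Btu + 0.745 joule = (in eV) 2.111e+23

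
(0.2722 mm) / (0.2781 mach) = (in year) 9.115e-14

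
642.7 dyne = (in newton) 0.006427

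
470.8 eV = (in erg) 7.543e-10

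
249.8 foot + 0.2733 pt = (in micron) 7.614e+07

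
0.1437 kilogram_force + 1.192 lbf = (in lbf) 1.509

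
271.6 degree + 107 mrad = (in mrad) 4847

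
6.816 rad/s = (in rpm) 65.09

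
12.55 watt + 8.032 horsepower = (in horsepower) 8.049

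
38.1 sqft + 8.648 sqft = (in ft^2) 46.75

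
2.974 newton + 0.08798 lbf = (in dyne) 3.365e+05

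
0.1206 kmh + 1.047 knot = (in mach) 0.00168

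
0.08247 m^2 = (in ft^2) 0.8877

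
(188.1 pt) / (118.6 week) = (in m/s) 9.251e-10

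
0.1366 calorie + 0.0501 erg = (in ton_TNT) 1.366e-10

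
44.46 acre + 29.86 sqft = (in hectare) 17.99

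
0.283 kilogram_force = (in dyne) 2.775e+05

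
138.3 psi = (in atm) 9.411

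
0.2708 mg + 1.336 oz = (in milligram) 3.788e+04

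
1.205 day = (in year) 0.003301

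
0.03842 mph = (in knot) 0.03339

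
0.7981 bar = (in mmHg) 598.6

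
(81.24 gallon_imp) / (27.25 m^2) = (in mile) 8.422e-06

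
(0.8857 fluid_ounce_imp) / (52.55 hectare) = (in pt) 1.357e-07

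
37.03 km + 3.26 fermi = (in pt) 1.05e+08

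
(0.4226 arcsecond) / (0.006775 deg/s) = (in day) 2.005e-07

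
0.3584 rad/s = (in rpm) 3.422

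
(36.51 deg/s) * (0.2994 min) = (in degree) 655.9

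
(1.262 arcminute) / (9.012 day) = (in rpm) 4.502e-09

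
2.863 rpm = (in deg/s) 17.18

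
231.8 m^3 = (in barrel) 1458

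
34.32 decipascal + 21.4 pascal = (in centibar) 0.02483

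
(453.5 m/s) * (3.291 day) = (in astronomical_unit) 0.000862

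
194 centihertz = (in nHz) 1.94e+09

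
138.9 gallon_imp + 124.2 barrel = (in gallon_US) 5383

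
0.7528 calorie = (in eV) 1.966e+19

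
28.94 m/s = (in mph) 64.74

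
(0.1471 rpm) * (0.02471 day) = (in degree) 1884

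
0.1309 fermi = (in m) 1.309e-16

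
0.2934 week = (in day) 2.054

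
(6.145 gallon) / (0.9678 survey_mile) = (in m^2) 1.493e-05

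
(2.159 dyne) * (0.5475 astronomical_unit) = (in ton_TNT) 0.0004226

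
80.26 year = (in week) 4185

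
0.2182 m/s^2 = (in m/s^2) 0.2182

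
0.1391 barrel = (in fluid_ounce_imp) 778.3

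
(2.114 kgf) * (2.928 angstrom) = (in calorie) 1.451e-09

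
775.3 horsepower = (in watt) 5.781e+05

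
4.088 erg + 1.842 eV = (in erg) 4.088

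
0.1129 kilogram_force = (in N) 1.107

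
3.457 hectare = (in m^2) 3.457e+04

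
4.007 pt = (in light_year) 1.494e-19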